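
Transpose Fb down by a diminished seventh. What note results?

F down a major seventh is Gb, so the target letter is G.
From Fb, a diminished seventh is 9 semitones down: G.

G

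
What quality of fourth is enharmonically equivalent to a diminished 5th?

A diminished fifth spans 6 semitones.
A fourth spanning 6 semitones is augmented (the perfect fourth is 5).

augmented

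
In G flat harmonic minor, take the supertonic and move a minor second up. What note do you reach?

The supertonic of Gb harmonic minor is Ab.
A minor second (1 semitone) above Ab lands on the letter B, giving Bbb.

Bbb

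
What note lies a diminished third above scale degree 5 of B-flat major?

Abb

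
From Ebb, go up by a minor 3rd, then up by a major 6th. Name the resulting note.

Ebb

A minor third up from Ebb is Gbb (letter G, 3 semitones up).
A major sixth up from Gbb is Ebb (letter E, 9 semitones up).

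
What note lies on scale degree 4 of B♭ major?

The Bb major scale runs Bb C D Eb F G A.
Degree 4 is Eb.

Eb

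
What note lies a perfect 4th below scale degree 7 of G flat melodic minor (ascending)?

C

Scale degree 7 of Gb melodic minor (ascending) is F.
A perfect fourth (5 semitones) below F lands on the letter C, giving C.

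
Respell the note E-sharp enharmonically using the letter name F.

F

E# is pitch class 5. The letter F alone is pitch class 5.
Pitch class 5 on F needs no accidental: F.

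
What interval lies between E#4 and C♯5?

minor sixth

The letter names run E→C, a span of 5 letter steps, so the interval is some kind of sixth.
E# to C# is 8 semitones. A major sixth is 9, so 8 makes it minor.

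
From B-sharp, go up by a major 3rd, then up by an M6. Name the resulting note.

B##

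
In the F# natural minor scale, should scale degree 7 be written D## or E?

Each scale degree takes a distinct letter name. Degree 7 of a scale on F must use the letter E.
E and D## are enharmonically the same pitch, but only E uses the letter E, so it is the correct spelling here.

E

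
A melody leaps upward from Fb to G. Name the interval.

augmented second

Counting letters F–G gives a second.
Fb→G = 3 semitones, 1 wider than the major second (2), so augmented.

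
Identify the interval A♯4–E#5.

perfect fifth

The letter names run A→E, a span of 4 letter steps, so the interval is some kind of fifth.
A# to E# is 7 semitones. A perfect fifth is 7, so 7 makes it perfect.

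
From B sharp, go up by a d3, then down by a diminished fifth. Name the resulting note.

A diminished third up from B# is D (letter D, 2 semitones up).
A diminished fifth down from D is G# (letter G, 6 semitones down).

G#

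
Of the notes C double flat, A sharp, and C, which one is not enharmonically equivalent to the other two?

In 12-tone equal temperament, enharmonic equivalents share a pitch class. Cbb is pitch class 10; A# is pitch class 10; C is pitch class 0.
Cbb and A# share pitch class 10, while C is pitch class 0.

C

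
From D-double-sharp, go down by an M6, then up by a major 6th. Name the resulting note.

D##

A major sixth down from D## is F## (letter F, 9 semitones down).
A major sixth up from F## is D## (letter D, 9 semitones up).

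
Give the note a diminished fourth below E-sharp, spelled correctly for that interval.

B##

E down a perfect fourth is B, so the target letter is B.
From E#, a diminished fourth is 4 semitones down: B##.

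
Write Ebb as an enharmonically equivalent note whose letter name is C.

C##

Plain C sits 2 semitones below Ebb, so on the letter C the same pitch needs a double sharp: C##.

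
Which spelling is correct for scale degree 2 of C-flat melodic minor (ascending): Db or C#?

Each scale degree takes a distinct letter name. Degree 2 of a scale on C must use the letter D.
Db and C# are enharmonically the same pitch, but only Db uses the letter D, so it is the correct spelling here.

Db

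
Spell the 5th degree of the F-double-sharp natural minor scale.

C##

The F## natural minor scale runs F## G## A# B# C## D# E#.
Degree 5 is C##.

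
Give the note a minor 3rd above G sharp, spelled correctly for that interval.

G up a major third is B, so the target letter is B.
From G#, a minor third is 3 semitones up: B.

B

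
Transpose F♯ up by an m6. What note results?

D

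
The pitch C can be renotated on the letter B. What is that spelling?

B#

C is pitch class 0. The letter B alone is pitch class 11.
To reach pitch class 0 from B requires an offset of +1 semitone, i.e. sharp: B#.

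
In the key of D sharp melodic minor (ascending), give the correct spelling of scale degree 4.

The D# melodic minor (ascending) scale runs D# E# F# G# A# B# C##.
Degree 4 is G#.

G#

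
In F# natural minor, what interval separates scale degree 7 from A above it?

Scale degree 7 of F# natural minor is E.
E up to A: letters E→A make it a fourth; 5 semitones makes it perfect.

perfect fourth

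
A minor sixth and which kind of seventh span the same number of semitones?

A minor sixth spans 8 semitones.
A seventh spanning 8 semitones is doubly diminished (the major seventh is 11).

doubly diminished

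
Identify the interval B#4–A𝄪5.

Counting letters B–C–D–E–F–G–A gives a seventh.
B#→A## = 11 semitones, exactly the major seventh.

major seventh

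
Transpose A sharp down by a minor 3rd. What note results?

F##

A third below A lands on the letter F.
A minor third spans 3 semitones, so A# moves to pitch class 7. On the letter F that is F##.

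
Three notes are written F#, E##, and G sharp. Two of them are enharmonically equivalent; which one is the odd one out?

In 12-tone equal temperament, enharmonic equivalents share a pitch class. F# is pitch class 6; E## is pitch class 6; G# is pitch class 8.
F# and E## share pitch class 6, while G# is pitch class 8.

G#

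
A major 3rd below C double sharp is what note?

C down a major third is Ab, so the target letter is A.
From C##, a major third is 4 semitones down: A#.

A#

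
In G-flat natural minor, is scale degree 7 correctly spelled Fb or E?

Fb

Each scale degree takes a distinct letter name. Degree 7 of a scale on G must use the letter F.
Fb and E are enharmonically the same pitch, but only Fb uses the letter F, so it is the correct spelling here.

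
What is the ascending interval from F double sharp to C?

Counting letters F–G–A–B–C gives a fifth.
F##→C = 5 semitones, 2 narrower than the perfect fifth (7), so doubly diminished.

doubly diminished fifth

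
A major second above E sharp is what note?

F##

E up a major second is F#, so the target letter is F.
From E#, a major second is 2 semitones up: F##.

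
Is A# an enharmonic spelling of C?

No

A# is pitch class 10; C is pitch class 0.
The pitch classes differ (10 vs. 0), so they are not enharmonic equivalents.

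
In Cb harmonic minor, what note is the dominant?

The Cb harmonic minor scale runs Cb Db Ebb Fb Gb Abb Bb.
Degree 5 is Gb.

Gb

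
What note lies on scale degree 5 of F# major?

C#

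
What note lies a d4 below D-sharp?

A##

A fourth below D lands on the letter A.
A diminished fourth spans 4 semitones, so D# moves to pitch class 11. On the letter A that is A##.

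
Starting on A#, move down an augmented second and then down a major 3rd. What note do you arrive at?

Eb

An augmented second down from A# is G (letter G, 3 semitones down).
A major third down from G is Eb (letter E, 4 semitones down).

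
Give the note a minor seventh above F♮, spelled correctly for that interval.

F up a major seventh is E, so the target letter is E.
From F, a minor seventh is 10 semitones up: Eb.

Eb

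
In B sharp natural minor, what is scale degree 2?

C##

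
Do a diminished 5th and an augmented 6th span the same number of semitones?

A diminished fifth spans 6 semitones; an augmented sixth spans 10.
The spans differ, so they are not enharmonic equivalents.

No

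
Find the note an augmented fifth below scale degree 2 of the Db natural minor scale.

Scale degree 2 of Db natural minor is Eb.
An augmented fifth (8 semitones) below Eb lands on the letter A, giving Abb.

Abb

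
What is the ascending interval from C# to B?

minor seventh

Counting letters C–D–E–F–G–A–B gives a seventh.
C#→B = 10 semitones, 1 narrower than the major seventh (11), so minor.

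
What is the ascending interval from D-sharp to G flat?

doubly diminished fourth

Counting letters D–E–F–G gives a fourth.
D#→Gb = 3 semitones, 2 narrower than the perfect fourth (5), so doubly diminished.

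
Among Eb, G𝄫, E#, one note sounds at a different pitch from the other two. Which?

In 12-tone equal temperament, enharmonic equivalents share a pitch class. Eb is pitch class 3; Gbb is pitch class 5; E# is pitch class 5.
Gbb and E# share pitch class 5, while Eb is pitch class 3.

Eb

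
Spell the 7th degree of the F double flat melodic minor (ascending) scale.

Degree 7 takes the letter 6 steps above F, which is E.
In melodic minor (ascending), degree 7 sits 11 semitones above the tonic. Fbb + 11 semitones is pitch class 2, spelled on E as Ebb.

Ebb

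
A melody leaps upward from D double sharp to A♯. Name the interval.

diminished fifth

Counting letters D–E–F–G–A gives a fifth.
D##→A# = 6 semitones, 1 narrower than the perfect fifth (7), so diminished.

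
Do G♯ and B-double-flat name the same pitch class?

No

Two spellings are enharmonically equivalent only if they share a pitch class.
Here G# → 8, Bbb → 9; 8 ≠ 9, so they are not.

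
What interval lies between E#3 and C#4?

minor sixth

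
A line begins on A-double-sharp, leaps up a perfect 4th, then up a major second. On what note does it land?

A perfect fourth up from A## is D## (letter D, 5 semitones up).
A major second up from D## is E## (letter E, 2 semitones up).

E##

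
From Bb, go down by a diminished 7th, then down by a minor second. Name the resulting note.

A diminished seventh down from Bb is C# (letter C, 9 semitones down).
A minor second down from C# is B# (letter B, 1 semitone down).

B#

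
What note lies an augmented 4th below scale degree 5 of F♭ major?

Gbb

Scale degree 5 of Fb major is Cb.
An augmented fourth (6 semitones) below Cb lands on the letter G, giving Gbb.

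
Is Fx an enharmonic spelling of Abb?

F## is pitch class 7; Abb is pitch class 7.
All spellings map to pitch class 7, so they are enharmonically equivalent.

Yes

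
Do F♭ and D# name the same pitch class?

Two spellings are enharmonically equivalent only if they share a pitch class.
Here Fb → 4, D# → 3; 3 ≠ 4, so they are not.

No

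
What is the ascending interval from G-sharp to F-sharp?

The letter names run G→F, a span of 6 letter steps, so the interval is some kind of seventh.
G# to F# is 10 semitones. A major seventh is 11, so 10 makes it minor.

minor seventh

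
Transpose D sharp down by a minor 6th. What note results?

F##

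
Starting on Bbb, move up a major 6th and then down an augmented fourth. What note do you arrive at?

Dbb

A major sixth up from Bbb is Gb (letter G, 9 semitones up).
An augmented fourth down from Gb is Dbb (letter D, 6 semitones down).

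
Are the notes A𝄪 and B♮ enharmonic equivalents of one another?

Yes

A## is pitch class 11; B is pitch class 11.
All spellings map to pitch class 11, so they are enharmonically equivalent.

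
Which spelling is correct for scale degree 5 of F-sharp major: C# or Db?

Each scale degree takes a distinct letter name. Degree 5 of a scale on F must use the letter C.
C# and Db are enharmonically the same pitch, but only C# uses the letter C, so it is the correct spelling here.

C#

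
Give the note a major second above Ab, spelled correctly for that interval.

A up a major second is B, so the target letter is B.
From Ab, a major second is 2 semitones up: Bb.

Bb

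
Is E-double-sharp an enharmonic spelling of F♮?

Two spellings are enharmonically equivalent only if they share a pitch class.
Here E## → 6, F → 5; 5 ≠ 6, so they are not.

No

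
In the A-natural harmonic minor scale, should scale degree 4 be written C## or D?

D

Each scale degree takes a distinct letter name. Degree 4 of a scale on A must use the letter D.
D and C## are enharmonically the same pitch, but only D uses the letter D, so it is the correct spelling here.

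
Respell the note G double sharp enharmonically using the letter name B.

Bbb

Plain B sits 2 semitones above G##, so on the letter B the same pitch needs a double flat: Bbb.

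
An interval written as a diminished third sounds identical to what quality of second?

A diminished third spans 2 semitones.
A second spanning 2 semitones is major (the major second is 2).

major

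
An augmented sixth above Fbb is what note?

F up a major sixth is D, so the target letter is D.
From Fbb, an augmented sixth is 10 semitones up: Db.

Db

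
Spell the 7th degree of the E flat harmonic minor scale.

D

The Eb harmonic minor scale runs Eb F Gb Ab Bb Cb D.
Degree 7 is D.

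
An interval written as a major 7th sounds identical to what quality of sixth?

A major seventh spans 11 semitones.
A sixth spanning 11 semitones is doubly augmented (the major sixth is 9).

doubly augmented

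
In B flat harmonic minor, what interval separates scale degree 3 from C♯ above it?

augmented seventh

Scale degree 3 of Bb harmonic minor is Db.
Db up to C#: letters D→C make it a seventh; 12 semitones makes it augmented.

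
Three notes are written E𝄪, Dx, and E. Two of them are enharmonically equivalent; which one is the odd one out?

E##

In 12-tone equal temperament, enharmonic equivalents share a pitch class. E## is pitch class 6; D## is pitch class 4; E is pitch class 4.
D## and E share pitch class 4, while E## is pitch class 6.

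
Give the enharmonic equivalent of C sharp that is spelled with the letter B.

Plain B sits 2 semitones below C#, so on the letter B the same pitch needs a double sharp: B##.

B##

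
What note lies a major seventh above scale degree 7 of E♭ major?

C#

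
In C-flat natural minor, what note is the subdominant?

Fb

The Cb natural minor scale runs Cb Db Ebb Fb Gb Abb Bbb.
Degree 4 is Fb.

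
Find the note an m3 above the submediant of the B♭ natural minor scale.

The submediant of Bb natural minor is Gb.
A minor third (3 semitones) above Gb lands on the letter B, giving Bbb.

Bbb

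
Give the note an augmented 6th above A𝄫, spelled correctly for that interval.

A up a major sixth is F#, so the target letter is F.
From Abb, an augmented sixth is 10 semitones up: F.

F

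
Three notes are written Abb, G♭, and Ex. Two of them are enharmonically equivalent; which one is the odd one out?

Abb

In 12-tone equal temperament, enharmonic equivalents share a pitch class. Abb is pitch class 7; Gb is pitch class 6; E## is pitch class 6.
Gb and E## share pitch class 6, while Abb is pitch class 7.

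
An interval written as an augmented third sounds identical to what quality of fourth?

perfect

An augmented third spans 5 semitones.
A fourth spanning 5 semitones is perfect (the perfect fourth is 5).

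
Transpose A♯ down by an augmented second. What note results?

A down a major second is G, so the target letter is G.
From A#, an augmented second is 3 semitones down: G.

G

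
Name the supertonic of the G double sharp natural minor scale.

A##

Degree 2 takes the letter 1 step above G, which is A.
In natural minor, degree 2 sits 2 semitones above the tonic. G## + 2 semitones is pitch class 11, spelled on A as A##.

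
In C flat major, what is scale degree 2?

Db

The Cb major scale runs Cb Db Eb Fb Gb Ab Bb.
Degree 2 is Db.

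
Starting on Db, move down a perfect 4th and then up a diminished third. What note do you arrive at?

Cbb

A perfect fourth down from Db is Ab (letter A, 5 semitones down).
A diminished third up from Ab is Cbb (letter C, 2 semitones up).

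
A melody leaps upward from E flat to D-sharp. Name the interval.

The letter names run E→D, a span of 6 letter steps, so the interval is some kind of seventh.
Eb to D# is 12 semitones. A major seventh is 11, so 12 makes it augmented.

augmented seventh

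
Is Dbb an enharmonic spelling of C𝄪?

Two spellings are enharmonically equivalent only if they share a pitch class.
Here Dbb → 0, C## → 2; 0 ≠ 2, so they are not.

No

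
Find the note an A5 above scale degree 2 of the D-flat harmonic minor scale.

Scale degree 2 of Db harmonic minor is Eb.
An augmented fifth (8 semitones) above Eb lands on the letter B, giving B.

B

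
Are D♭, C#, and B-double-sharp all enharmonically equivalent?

Yes

Db = pitch class 1 and C# = pitch class 1 and B## = pitch class 1 — the same pitch class, so they are enharmonic equivalents.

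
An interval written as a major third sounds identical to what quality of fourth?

diminished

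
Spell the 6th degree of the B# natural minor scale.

Degree 6 takes the letter 5 steps above B, which is G.
In natural minor, degree 6 sits 8 semitones above the tonic. B# + 8 semitones is pitch class 8, spelled on G as G#.

G#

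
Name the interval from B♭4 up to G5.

major sixth

Counting letters B–C–D–E–F–G gives a sixth.
Bb→G = 9 semitones, exactly the major sixth.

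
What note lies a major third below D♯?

B

A third below D lands on the letter B.
A major third spans 4 semitones, so D# moves to pitch class 11. On the letter B that is B.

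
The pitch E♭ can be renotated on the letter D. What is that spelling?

D#

Plain D sits 1 semitone below Eb, so on the letter D the same pitch needs a sharp: D#.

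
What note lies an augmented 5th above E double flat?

Bb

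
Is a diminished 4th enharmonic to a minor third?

No

A diminished fourth spans 4 semitones; a minor third spans 3.
The spans differ, so they are not enharmonic equivalents.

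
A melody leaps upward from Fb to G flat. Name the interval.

The letter names run F→G, a span of 1 letter step, so the interval is some kind of second.
Fb to Gb is 2 semitones. A major second is 2, so 2 makes it major.

major second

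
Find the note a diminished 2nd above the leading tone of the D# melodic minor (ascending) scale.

D

The leading tone of D# melodic minor (ascending) is C##.
A diminished second (0 semitones) above C## lands on the letter D, giving D.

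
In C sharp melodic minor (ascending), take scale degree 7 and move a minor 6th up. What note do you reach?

G#

Scale degree 7 of C# melodic minor (ascending) is B#.
A minor sixth (8 semitones) above B# lands on the letter G, giving G#.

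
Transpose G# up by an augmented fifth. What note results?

G up a perfect fifth is D, so the target letter is D.
From G#, an augmented fifth is 8 semitones up: D##.

D##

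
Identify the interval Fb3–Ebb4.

minor seventh

Counting letters F–G–A–B–C–D–E gives a seventh.
Fb→Ebb = 10 semitones, 1 narrower than the major seventh (11), so minor.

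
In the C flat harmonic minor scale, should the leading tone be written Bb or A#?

Each scale degree takes a distinct letter name. Degree 7 of a scale on C must use the letter B.
Bb and A# are enharmonically the same pitch, but only Bb uses the letter B, so it is the correct spelling here.

Bb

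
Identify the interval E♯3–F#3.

minor second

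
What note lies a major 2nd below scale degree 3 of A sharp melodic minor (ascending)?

Scale degree 3 of A# melodic minor (ascending) is C#.
A major second (2 semitones) below C# lands on the letter B, giving B.

B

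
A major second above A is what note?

A up a major second is B, so the target letter is B.
From A, a major second is 2 semitones up: B.

B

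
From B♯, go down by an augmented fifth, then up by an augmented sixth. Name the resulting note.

An augmented fifth down from B# is E (letter E, 8 semitones down).
An augmented sixth up from E is C## (letter C, 10 semitones up).

C##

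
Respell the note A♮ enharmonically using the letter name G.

G##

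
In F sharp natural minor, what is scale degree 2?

Degree 2 takes the letter 1 step above F, which is G.
In natural minor, degree 2 sits 2 semitones above the tonic. F# + 2 semitones is pitch class 8, spelled on G as G#.

G#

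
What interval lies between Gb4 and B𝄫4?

Counting letters G–A–B gives a third.
Gb→Bbb = 3 semitones, 1 narrower than the major third (4), so minor.

minor third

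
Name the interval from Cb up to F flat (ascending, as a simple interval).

perfect fourth

The letter names run C→F, a span of 3 letter steps, so the interval is some kind of fourth.
Cb to Fb is 5 semitones. A perfect fourth is 5, so 5 makes it perfect.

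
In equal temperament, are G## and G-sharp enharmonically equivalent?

No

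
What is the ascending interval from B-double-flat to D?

augmented third

The letter names run B→D, a span of 2 letter steps, so the interval is some kind of third.
Bbb to D is 5 semitones. A major third is 4, so 5 makes it augmented.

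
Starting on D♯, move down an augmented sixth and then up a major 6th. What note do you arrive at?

D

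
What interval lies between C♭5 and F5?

The letter names run C→F, a span of 3 letter steps, so the interval is some kind of fourth.
Cb to F is 6 semitones. A perfect fourth is 5, so 6 makes it augmented.

augmented fourth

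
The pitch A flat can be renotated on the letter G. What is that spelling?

Plain G sits 1 semitone below Ab, so on the letter G the same pitch needs a sharp: G#.

G#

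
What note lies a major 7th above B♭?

A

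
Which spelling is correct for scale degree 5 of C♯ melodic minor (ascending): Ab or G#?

Each scale degree takes a distinct letter name. Degree 5 of a scale on C must use the letter G.
G# and Ab are enharmonically the same pitch, but only G# uses the letter G, so it is the correct spelling here.

G#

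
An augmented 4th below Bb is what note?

B down a perfect fourth is F#, so the target letter is F.
From Bb, an augmented fourth is 6 semitones down: Fb.

Fb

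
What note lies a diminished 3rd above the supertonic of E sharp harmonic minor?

A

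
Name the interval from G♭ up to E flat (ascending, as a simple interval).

major sixth

The letter names run G→E, a span of 5 letter steps, so the interval is some kind of sixth.
Gb to Eb is 9 semitones. A major sixth is 9, so 9 makes it major.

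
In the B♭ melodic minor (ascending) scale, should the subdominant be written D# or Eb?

Eb

Each scale degree takes a distinct letter name. Degree 4 of a scale on B must use the letter E.
Eb and D# are enharmonically the same pitch, but only Eb uses the letter E, so it is the correct spelling here.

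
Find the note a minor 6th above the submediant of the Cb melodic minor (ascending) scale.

The submediant of Cb melodic minor (ascending) is Ab.
A minor sixth (8 semitones) above Ab lands on the letter F, giving Fb.

Fb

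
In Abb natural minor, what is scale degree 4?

Dbb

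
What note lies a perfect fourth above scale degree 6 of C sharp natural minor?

Scale degree 6 of C# natural minor is A.
A perfect fourth (5 semitones) above A lands on the letter D, giving D.

D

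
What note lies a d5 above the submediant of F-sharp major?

A

The submediant of F# major is D#.
A diminished fifth (6 semitones) above D# lands on the letter A, giving A.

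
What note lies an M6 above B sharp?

B up a major sixth is G#, so the target letter is G.
From B#, a major sixth is 9 semitones up: G##.

G##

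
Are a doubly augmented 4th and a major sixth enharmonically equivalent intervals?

A doubly augmented fourth spans 7 semitones; a major sixth spans 9.
The spans differ, so they are not enharmonic equivalents.

No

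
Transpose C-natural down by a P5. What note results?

A fifth below C lands on the letter F.
A perfect fifth spans 7 semitones, so C moves to pitch class 5. On the letter F that is F.

F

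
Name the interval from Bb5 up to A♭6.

Counting letters B–C–D–E–F–G–A gives a seventh.
Bb→Ab = 10 semitones, 1 narrower than the major seventh (11), so minor.

minor seventh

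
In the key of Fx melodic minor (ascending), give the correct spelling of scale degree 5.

The F## melodic minor (ascending) scale runs F## G## A# B# C## D## E##.
Degree 5 is C##.

C##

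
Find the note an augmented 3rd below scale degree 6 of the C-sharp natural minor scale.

Scale degree 6 of C# natural minor is A.
An augmented third (5 semitones) below A lands on the letter F, giving Fb.

Fb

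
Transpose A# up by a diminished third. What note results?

C

A up a major third is C#, so the target letter is C.
From A#, a diminished third is 2 semitones up: C.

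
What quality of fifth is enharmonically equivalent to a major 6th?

A major sixth spans 9 semitones.
A fifth spanning 9 semitones is doubly augmented (the perfect fifth is 7).

doubly augmented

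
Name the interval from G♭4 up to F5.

Counting letters G–A–B–C–D–E–F gives a seventh.
Gb→F = 11 semitones, exactly the major seventh.

major seventh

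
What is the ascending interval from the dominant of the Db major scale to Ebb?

diminished fifth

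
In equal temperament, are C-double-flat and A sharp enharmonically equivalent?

Yes

Cbb is pitch class 10; A# is pitch class 10.
All spellings map to pitch class 10, so they are enharmonically equivalent.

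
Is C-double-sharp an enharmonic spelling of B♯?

No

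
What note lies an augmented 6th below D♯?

A sixth below D lands on the letter F.
An augmented sixth spans 10 semitones, so D# moves to pitch class 5. On the letter F that is F.

F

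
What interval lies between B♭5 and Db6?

minor third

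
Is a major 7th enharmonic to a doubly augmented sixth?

A major seventh spans 11 semitones; a doubly augmented sixth spans 11.
They are enharmonically equivalent.

Yes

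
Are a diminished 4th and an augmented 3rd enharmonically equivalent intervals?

No

A diminished fourth spans 4 semitones; an augmented third spans 5.
The spans differ, so they are not enharmonic equivalents.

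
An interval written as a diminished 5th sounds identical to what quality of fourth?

augmented

A diminished fifth spans 6 semitones.
A fourth spanning 6 semitones is augmented (the perfect fourth is 5).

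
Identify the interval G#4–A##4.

augmented second

The letter names run G→A, a span of 1 letter step, so the interval is some kind of second.
G# to A## is 3 semitones. A major second is 2, so 3 makes it augmented.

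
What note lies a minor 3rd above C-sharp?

C up a major third is E, so the target letter is E.
From C#, a minor third is 3 semitones up: E.

E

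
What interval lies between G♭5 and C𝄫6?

The letter names run G→C, a span of 3 letter steps, so the interval is some kind of fourth.
Gb to Cbb is 4 semitones. A perfect fourth is 5, so 4 makes it diminished.

diminished fourth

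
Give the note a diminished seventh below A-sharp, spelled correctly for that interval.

A down a major seventh is Bb, so the target letter is B.
From A#, a diminished seventh is 9 semitones down: B##.

B##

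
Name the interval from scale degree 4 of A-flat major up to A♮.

augmented fifth

Scale degree 4 of Ab major is Db.
Db up to A: letters D→A make it a fifth; 8 semitones makes it augmented.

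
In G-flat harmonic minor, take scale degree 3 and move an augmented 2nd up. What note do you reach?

Scale degree 3 of Gb harmonic minor is Bbb.
An augmented second (3 semitones) above Bbb lands on the letter C, giving C.

C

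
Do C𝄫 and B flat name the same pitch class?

Yes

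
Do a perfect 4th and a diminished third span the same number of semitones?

A perfect fourth spans 5 semitones; a diminished third spans 2.
The spans differ, so they are not enharmonic equivalents.

No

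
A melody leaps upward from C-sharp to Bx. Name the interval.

The letter names run C→B, a span of 6 letter steps, so the interval is some kind of seventh.
C# to B## is 12 semitones. A major seventh is 11, so 12 makes it augmented.

augmented seventh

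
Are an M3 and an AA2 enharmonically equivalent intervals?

Yes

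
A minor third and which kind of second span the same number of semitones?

augmented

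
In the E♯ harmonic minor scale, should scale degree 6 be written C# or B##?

C#

Each scale degree takes a distinct letter name. Degree 6 of a scale on E must use the letter C.
C# and B## are enharmonically the same pitch, but only C# uses the letter C, so it is the correct spelling here.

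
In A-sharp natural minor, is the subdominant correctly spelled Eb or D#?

D#

Each scale degree takes a distinct letter name. Degree 4 of a scale on A must use the letter D.
D# and Eb are enharmonically the same pitch, but only D# uses the letter D, so it is the correct spelling here.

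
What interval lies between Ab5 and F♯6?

Counting letters A–B–C–D–E–F gives a sixth.
Ab→F# = 10 semitones, 1 wider than the major sixth (9), so augmented.

augmented sixth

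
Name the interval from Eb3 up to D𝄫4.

diminished seventh

Counting letters E–F–G–A–B–C–D gives a seventh.
Eb→Dbb = 9 semitones, 2 narrower than the major seventh (11), so diminished.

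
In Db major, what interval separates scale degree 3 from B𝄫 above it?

diminished fourth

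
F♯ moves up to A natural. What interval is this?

minor third

The letter names run F→A, a span of 2 letter steps, so the interval is some kind of third.
F# to A is 3 semitones. A major third is 4, so 3 makes it minor.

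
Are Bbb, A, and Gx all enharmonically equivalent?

Yes

Bbb = pitch class 9 and A = pitch class 9 and G## = pitch class 9 — the same pitch class, so they are enharmonic equivalents.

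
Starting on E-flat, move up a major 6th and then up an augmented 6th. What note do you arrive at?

A major sixth up from Eb is C (letter C, 9 semitones up).
An augmented sixth up from C is A# (letter A, 10 semitones up).

A#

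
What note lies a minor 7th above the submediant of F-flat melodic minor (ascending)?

Cb

The submediant of Fb melodic minor (ascending) is Db.
A minor seventh (10 semitones) above Db lands on the letter C, giving Cb.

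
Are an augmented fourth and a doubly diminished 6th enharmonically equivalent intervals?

An augmented fourth spans 6 semitones; a doubly diminished sixth spans 6.
They are enharmonically equivalent.

Yes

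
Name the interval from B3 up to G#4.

major sixth

Counting letters B–C–D–E–F–G gives a sixth.
B→G# = 9 semitones, exactly the major sixth.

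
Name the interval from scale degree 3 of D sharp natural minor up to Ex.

augmented seventh

Scale degree 3 of D# natural minor is F#.
F# up to E##: letters F→E make it a seventh; 12 semitones makes it augmented.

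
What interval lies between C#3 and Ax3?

Counting letters C–D–E–F–G–A gives a sixth.
C#→A## = 10 semitones, 1 wider than the major sixth (9), so augmented.

augmented sixth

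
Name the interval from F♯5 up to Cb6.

doubly diminished fifth

Counting letters F–G–A–B–C gives a fifth.
F#→Cb = 5 semitones, 2 narrower than the perfect fifth (7), so doubly diminished.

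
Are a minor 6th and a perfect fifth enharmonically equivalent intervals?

No

A minor sixth spans 8 semitones; a perfect fifth spans 7.
The spans differ, so they are not enharmonic equivalents.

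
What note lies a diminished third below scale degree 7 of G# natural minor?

D##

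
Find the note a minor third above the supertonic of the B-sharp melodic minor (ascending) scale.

E#

The supertonic of B# melodic minor (ascending) is C##.
A minor third (3 semitones) above C## lands on the letter E, giving E#.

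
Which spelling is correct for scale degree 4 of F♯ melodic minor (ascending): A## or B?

Each scale degree takes a distinct letter name. Degree 4 of a scale on F must use the letter B.
B and A## are enharmonically the same pitch, but only B uses the letter B, so it is the correct spelling here.

B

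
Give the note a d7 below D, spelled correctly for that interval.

E#

D down a major seventh is Eb, so the target letter is E.
From D, a diminished seventh is 9 semitones down: E#.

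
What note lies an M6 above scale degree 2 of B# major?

A##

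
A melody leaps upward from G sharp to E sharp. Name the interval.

major sixth

The letter names run G→E, a span of 5 letter steps, so the interval is some kind of sixth.
G# to E# is 9 semitones. A major sixth is 9, so 9 makes it major.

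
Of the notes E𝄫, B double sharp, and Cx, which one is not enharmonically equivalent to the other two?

In 12-tone equal temperament, enharmonic equivalents share a pitch class. Ebb is pitch class 2; B## is pitch class 1; C## is pitch class 2.
Ebb and C## share pitch class 2, while B## is pitch class 1.

B##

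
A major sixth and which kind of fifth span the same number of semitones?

doubly augmented

A major sixth spans 9 semitones.
A fifth spanning 9 semitones is doubly augmented (the perfect fifth is 7).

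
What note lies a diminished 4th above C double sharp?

F#

C up a perfect fourth is F, so the target letter is F.
From C##, a diminished fourth is 4 semitones up: F#.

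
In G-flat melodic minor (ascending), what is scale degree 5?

Degree 5 takes the letter 4 steps above G, which is D.
In melodic minor (ascending), degree 5 sits 7 semitones above the tonic. Gb + 7 semitones is pitch class 1, spelled on D as Db.

Db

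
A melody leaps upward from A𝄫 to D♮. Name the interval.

doubly augmented fourth

Counting letters A–B–C–D gives a fourth.
Abb→D = 7 semitones, 2 wider than the perfect fourth (5), so doubly augmented.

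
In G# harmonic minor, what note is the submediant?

The G# harmonic minor scale runs G# A# B C# D# E F##.
Degree 6 is E.

E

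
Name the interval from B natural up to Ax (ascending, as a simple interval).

Counting letters B–C–D–E–F–G–A gives a seventh.
B→A## = 12 semitones, 1 wider than the major seventh (11), so augmented.

augmented seventh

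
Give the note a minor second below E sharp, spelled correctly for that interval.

A second below E lands on the letter D.
A minor second spans 1 semitone, so E# moves to pitch class 4. On the letter D that is D##.

D##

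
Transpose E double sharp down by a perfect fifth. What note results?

A##

E down a perfect fifth is A, so the target letter is A.
From E##, a perfect fifth is 7 semitones down: A##.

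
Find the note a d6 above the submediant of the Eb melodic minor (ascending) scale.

Abb

The submediant of Eb melodic minor (ascending) is C.
A diminished sixth (7 semitones) above C lands on the letter A, giving Abb.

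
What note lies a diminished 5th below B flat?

E

A fifth below B lands on the letter E.
A diminished fifth spans 6 semitones, so Bb moves to pitch class 4. On the letter E that is E.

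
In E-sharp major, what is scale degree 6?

C##

Degree 6 takes the letter 5 steps above E, which is C.
In major, degree 6 sits 9 semitones above the tonic. E# + 9 semitones is pitch class 2, spelled on C as C##.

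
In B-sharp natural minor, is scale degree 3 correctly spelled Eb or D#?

D#

Each scale degree takes a distinct letter name. Degree 3 of a scale on B must use the letter D.
D# and Eb are enharmonically the same pitch, but only D# uses the letter D, so it is the correct spelling here.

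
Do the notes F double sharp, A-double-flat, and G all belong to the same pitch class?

F## is pitch class 7; Abb is pitch class 7; G is pitch class 7.
All spellings map to pitch class 7, so they are enharmonically equivalent.

Yes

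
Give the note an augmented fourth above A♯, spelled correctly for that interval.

A up a perfect fourth is D, so the target letter is D.
From A#, an augmented fourth is 6 semitones up: D##.

D##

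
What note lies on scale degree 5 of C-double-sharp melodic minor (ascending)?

G##

The C## melodic minor (ascending) scale runs C## D## E# F## G## A## B##.
Degree 5 is G##.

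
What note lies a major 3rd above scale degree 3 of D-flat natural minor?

Scale degree 3 of Db natural minor is Fb.
A major third (4 semitones) above Fb lands on the letter A, giving Ab.

Ab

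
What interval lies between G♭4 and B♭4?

Counting letters G–A–B gives a third.
Gb→Bb = 4 semitones, exactly the major third.

major third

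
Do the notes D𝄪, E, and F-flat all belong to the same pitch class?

Yes

D## is pitch class 4; E is pitch class 4; Fb is pitch class 4.
All spellings map to pitch class 4, so they are enharmonically equivalent.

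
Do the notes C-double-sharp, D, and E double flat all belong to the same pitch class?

Yes

C## = pitch class 2 and D = pitch class 2 and Ebb = pitch class 2 — the same pitch class, so they are enharmonic equivalents.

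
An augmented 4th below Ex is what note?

E down a perfect fourth is B, so the target letter is B.
From E##, an augmented fourth is 6 semitones down: B#.

B#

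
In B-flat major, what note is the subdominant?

Eb

The Bb major scale runs Bb C D Eb F G A.
Degree 4 is Eb.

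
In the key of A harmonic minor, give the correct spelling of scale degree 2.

B

The A harmonic minor scale runs A B C D E F G#.
Degree 2 is B.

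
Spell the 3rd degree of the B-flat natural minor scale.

The Bb natural minor scale runs Bb C Db Eb F Gb Ab.
Degree 3 is Db.

Db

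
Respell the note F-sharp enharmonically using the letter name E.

F# is pitch class 6. The letter E alone is pitch class 4.
To reach pitch class 6 from E requires an offset of +2 semitones, i.e. double sharp: E##.

E##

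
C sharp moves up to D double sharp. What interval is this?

augmented second

The letter names run C→D, a span of 1 letter step, so the interval is some kind of second.
C# to D## is 3 semitones. A major second is 2, so 3 makes it augmented.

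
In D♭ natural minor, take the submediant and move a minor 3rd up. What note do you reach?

Dbb

The submediant of Db natural minor is Bbb.
A minor third (3 semitones) above Bbb lands on the letter D, giving Dbb.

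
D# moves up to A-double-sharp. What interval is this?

The letter names run D→A, a span of 4 letter steps, so the interval is some kind of fifth.
D# to A## is 8 semitones. A perfect fifth is 7, so 8 makes it augmented.

augmented fifth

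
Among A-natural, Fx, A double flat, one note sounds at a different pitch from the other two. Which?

A

In 12-tone equal temperament, enharmonic equivalents share a pitch class. A is pitch class 9; F## is pitch class 7; Abb is pitch class 7.
F## and Abb share pitch class 7, while A is pitch class 9.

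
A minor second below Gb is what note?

F

A second below G lands on the letter F.
A minor second spans 1 semitone, so Gb moves to pitch class 5. On the letter F that is F.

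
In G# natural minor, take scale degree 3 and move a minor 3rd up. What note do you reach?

Scale degree 3 of G# natural minor is B.
A minor third (3 semitones) above B lands on the letter D, giving D.

D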